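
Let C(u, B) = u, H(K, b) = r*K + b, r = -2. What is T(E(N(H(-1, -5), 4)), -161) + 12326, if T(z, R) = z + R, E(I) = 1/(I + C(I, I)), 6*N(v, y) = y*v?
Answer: 48659/4 ≈ 12165.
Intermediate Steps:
H(K, b) = b - 2*K (H(K, b) = -2*K + b = b - 2*K)
N(v, y) = v*y/6 (N(v, y) = (y*v)/6 = (v*y)/6 = v*y/6)
E(I) = 1/(2*I) (E(I) = 1/(I + I) = 1/(2*I))
T(z, R) = R + z
T(E(N(H(-1, -5), 4)), -161) + 12326 = (-161 + 1/(2*(((⅙)*(-5 - 2*(-1))*4)))) + 12326 = (-161 + 1/(2*(((⅙)*(-5 + 2)*4)))) + 12326 = (-161 + 1/(2*(((⅙)*(-3)*4)))) + 12326 = (-161 + (½)/(-2)) + 12326 = (-161 + (½)*(-½)) + 12326 = (-161 - ¼) + 12326 = -645/4 + 12326 = 48659/4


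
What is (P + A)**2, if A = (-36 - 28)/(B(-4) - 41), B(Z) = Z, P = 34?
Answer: 2540836/2025 ≈ 1254.7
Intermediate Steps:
A = 64/45 (A = (-36 - 28)/(-4 - 41) = -64/(-45) = -64*(-1/45) = 64/45 ≈ 1.4222)
(P + A)**2 = (34 + 64/45)**2 = (1594/45)**2 = 2540836/2025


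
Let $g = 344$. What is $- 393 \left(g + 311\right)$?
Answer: $-257415$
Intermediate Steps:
$- 393 \left(g + 311\right) = - 393 \left(344 + 311\right) = \left(-393\right) 655 = -257415$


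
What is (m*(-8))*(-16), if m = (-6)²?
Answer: 4608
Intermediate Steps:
m = 36
(m*(-8))*(-16) = (36*(-8))*(-16) = -288*(-16) = 4608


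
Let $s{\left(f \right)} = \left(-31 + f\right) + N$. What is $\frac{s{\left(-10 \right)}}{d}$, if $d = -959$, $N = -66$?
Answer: $\frac{107}{959} \approx 0.11157$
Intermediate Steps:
$s{\left(f \right)} = -97 + f$ ($s{\left(f \right)} = \left(-31 + f\right) - 66 = -97 + f$)
$\frac{s{\left(-10 \right)}}{d} = \frac{-97 - 10}{-959} = \left(-107\right) \left(- \frac{1}{959}\right) = \frac{107}{959}$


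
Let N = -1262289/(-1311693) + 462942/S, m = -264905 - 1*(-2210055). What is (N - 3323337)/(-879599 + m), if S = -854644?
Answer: -620926973498749849/199085871004215482 ≈ -3.1189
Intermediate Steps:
m = 1945150 (m = -264905 + 2210055 = 1945150)
N = 78594989885/186838425382 (N = -1262289/(-1311693) + 462942/(-854644) = -1262289*(-1/1311693) + 462942*(-1/854644) = 420763/437231 - 231471/427322 = 78594989885/186838425382 ≈ 0.42066)
(N - 3323337)/(-879599 + m) = (78594989885/186838425382 - 3323337)/(-879599 + 1945150) = -620926973498749849/186838425382/1065551 = -620926973498749849/186838425382*1/1065551 = -620926973498749849/199085871004215482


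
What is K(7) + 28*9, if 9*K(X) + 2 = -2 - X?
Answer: 2257/9 ≈ 250.78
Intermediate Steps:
K(X) = -4/9 - X/9 (K(X) = -2/9 + (-2 - X)/9 = -2/9 + (-2/9 - X/9) = -4/9 - X/9)
K(7) + 28*9 = (-4/9 - ⅑*7) + 28*9 = (-4/9 - 7/9) + 252 = -11/9 + 252 = 2257/9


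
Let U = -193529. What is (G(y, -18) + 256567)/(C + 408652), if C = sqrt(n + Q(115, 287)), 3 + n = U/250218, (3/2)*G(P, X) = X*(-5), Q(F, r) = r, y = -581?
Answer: 26240646108823272/41785519432780289 - 769881*sqrt(1970282784166)/41785519432780289 ≈ 0.62796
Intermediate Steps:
G(P, X) = -10*X/3 (G(P, X) = 2*(X*(-5))/3 = 2*(-5*X)/3 = -10*X/3)
n = -944183/250218 (n = -3 - 193529/250218 = -944183/250218 ≈ -3.7734)
C = sqrt(1970282784166)/83406 (C = sqrt(-944183/250218 + 287) = sqrt(70868383/250218) = sqrt(1970282784166)/83406 ≈ 16.829)
(G(y, -18) + 256567)/(C + 408652) = (-10/3*(-18) + 256567)/(sqrt(1970282784166)/83406 + 408652) = (60 + 256567)/(408652 + sqrt(1970282784166)/83406) = 256627/(408652 + sqrt(1970282784166)/83406)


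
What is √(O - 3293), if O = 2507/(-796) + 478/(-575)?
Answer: I*√6906821673201/45770 ≈ 57.419*I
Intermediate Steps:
O = -1822013/457700 (O = 2507*(-1/796) + 478*(-1/575) = -2507/796 - 478/575 = -1822013/457700 ≈ -3.9808)
√(O - 3293) = √(-1822013/457700 - 3293) = √(-1509028113/457700) = I*√6906821673201/45770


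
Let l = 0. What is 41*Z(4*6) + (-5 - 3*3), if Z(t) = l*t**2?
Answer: -14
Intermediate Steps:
Z(t) = 0 (Z(t) = 0*t**2 = 0)
41*Z(4*6) + (-5 - 3*3) = 41*0 + (-5 - 3*3) = 0 + (-5 - 9) = 0 - 14 = -14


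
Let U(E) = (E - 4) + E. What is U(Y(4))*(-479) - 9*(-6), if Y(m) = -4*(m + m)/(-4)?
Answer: -5694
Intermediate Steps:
Y(m) = 2*m (Y(m) = -8*m*(-¼) = 2*m)
U(E) = -4 + 2*E (U(E) = (-4 + E) + E = -4 + 2*E)
U(Y(4))*(-479) - 9*(-6) = (-4 + 2*(2*4))*(-479) - 9*(-6) = (-4 + 2*8)*(-479) + 54 = (-4 + 16)*(-479) + 54 = 12*(-479) + 54 = -5748 + 54 = -5694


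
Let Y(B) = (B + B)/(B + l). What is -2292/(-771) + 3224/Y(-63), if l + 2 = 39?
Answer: 10819516/16191 ≈ 668.24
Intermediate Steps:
l = 37 (l = -2 + 39 = 37)
Y(B) = 2*B/(37 + B) (Y(B) = (B + B)/(B + 37) = (2*B)/(37 + B) = 2*B/(37 + B))
-2292/(-771) + 3224/Y(-63) = -2292/(-771) + 3224/((2*(-63)/(37 - 63))) = -2292*(-1/771) + 3224/((2*(-63)/(-26))) = 764/257 + 3224/((2*(-63)*(-1/26))) = 764/257 + 3224/(63/13) = 764/257 + 3224*(13/63) = 764/257 + 41912/63 = 10819516/16191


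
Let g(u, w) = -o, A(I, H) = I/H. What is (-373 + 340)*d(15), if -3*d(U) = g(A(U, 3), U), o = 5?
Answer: -55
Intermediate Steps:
g(u, w) = -5 (g(u, w) = -1*5 = -5)
d(U) = 5/3 (d(U) = -1/3*(-5) = 5/3)
(-373 + 340)*d(15) = (-373 + 340)*(5/3) = -33*5/3 = -55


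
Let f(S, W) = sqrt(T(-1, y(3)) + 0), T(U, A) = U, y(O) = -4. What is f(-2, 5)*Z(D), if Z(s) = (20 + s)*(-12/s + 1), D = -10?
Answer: 22*I ≈ 22.0*I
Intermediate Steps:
f(S, W) = I (f(S, W) = sqrt(-1 + 0) = sqrt(-1) = I)
Z(s) = (1 - 12/s)*(20 + s) (Z(s) = (20 + s)*(1 - 12/s) = (1 - 12/s)*(20 + s))
f(-2, 5)*Z(D) = I*(8 - 10 - 240/(-10)) = I*(8 - 10 - 240*(-1/10)) = I*(8 - 10 + 24) = I*22 = 22*I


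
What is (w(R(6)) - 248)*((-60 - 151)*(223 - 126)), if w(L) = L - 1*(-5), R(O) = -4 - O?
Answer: 5178151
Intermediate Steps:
w(L) = 5 + L (w(L) = L + 5 = 5 + L)
(w(R(6)) - 248)*((-60 - 151)*(223 - 126)) = ((5 + (-4 - 1*6)) - 248)*((-60 - 151)*(223 - 126)) = ((5 + (-4 - 6)) - 248)*(-211*97) = ((5 - 10) - 248)*(-20467) = (-5 - 248)*(-20467) = -253*(-20467) = 5178151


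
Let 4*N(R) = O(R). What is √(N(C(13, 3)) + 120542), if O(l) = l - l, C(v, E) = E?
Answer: √120542 ≈ 347.19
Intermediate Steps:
O(l) = 0
N(R) = 0 (N(R) = (¼)*0 = 0)
√(N(C(13, 3)) + 120542) = √(0 + 120542) = √120542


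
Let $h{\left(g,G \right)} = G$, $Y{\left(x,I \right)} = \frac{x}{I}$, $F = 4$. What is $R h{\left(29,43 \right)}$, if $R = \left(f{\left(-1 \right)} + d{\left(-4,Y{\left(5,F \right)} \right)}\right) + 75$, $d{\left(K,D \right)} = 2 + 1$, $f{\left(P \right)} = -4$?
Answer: $3182$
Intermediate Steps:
$d{\left(K,D \right)} = 3$
$R = 74$ ($R = \left(-4 + 3\right) + 75 = -1 + 75 = 74$)
$R h{\left(29,43 \right)} = 74 \cdot 43 = 3182$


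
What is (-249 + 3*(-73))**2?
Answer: 219024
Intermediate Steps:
(-249 + 3*(-73))**2 = (-249 - 219)**2 = (-468)**2 = 219024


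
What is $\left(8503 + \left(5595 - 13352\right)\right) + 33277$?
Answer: $34023$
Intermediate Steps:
$\left(8503 + \left(5595 - 13352\right)\right) + 33277 = \left(8503 - 7757\right) + 33277 = 746 + 33277 = 34023$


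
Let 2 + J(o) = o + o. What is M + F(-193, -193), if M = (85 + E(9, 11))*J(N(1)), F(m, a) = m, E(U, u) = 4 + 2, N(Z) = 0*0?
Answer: -375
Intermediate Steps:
N(Z) = 0
E(U, u) = 6
J(o) = -2 + 2*o (J(o) = -2 + (o + o) = -2 + 2*o)
M = -182 (M = (85 + 6)*(-2 + 2*0) = 91*(-2 + 0) = 91*(-2) = -182)
M + F(-193, -193) = -182 - 193 = -375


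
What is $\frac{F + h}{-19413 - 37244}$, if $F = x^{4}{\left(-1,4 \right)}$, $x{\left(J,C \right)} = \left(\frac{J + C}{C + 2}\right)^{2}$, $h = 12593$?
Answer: $- \frac{3223809}{14504192} \approx -0.22227$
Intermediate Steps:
$x{\left(J,C \right)} = \frac{\left(C + J\right)^{2}}{\left(2 + C\right)^{2}}$ ($x{\left(J,C \right)} = \left(\frac{C + J}{2 + C}\right)^{2} = \frac{\left(C + J\right)^{2}}{\left(2 + C\right)^{2}}$)
$F = \frac{1}{256}$ ($F = \left(\frac{\left(4 - 1\right)^{2}}{\left(2 + 4\right)^{2}}\right)^{4} = \left(\frac{3^{2}}{36}\right)^{4} = \left(\frac{1}{36} \cdot 9\right)^{4} = \left(\frac{1}{4}\right)^{4} = \frac{1}{256} \approx 0.0039063$)
$\frac{F + h}{-19413 - 37244} = \frac{\frac{1}{256} + 12593}{-19413 - 37244} = \frac{3223809}{256 \left(-56657\right)} = \frac{3223809}{256} \left(- \frac{1}{56657}\right) = - \frac{3223809}{14504192}$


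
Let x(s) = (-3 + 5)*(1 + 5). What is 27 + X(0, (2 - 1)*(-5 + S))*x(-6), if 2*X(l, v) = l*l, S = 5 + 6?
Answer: 27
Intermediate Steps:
S = 11
x(s) = 12 (x(s) = 2*6 = 12)
X(l, v) = l**2/2 (X(l, v) = (l*l)/2 = l**2/2)
27 + X(0, (2 - 1)*(-5 + S))*x(-6) = 27 + ((1/2)*0**2)*12 = 27 + ((1/2)*0)*12 = 27 + 0*12 = 27 + 0 = 27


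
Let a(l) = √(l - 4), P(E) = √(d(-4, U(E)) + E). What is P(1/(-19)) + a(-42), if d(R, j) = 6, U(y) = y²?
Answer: √2147/19 + I*√46 ≈ 2.4387 + 6.7823*I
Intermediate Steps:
P(E) = √(6 + E)
a(l) = √(-4 + l)
P(1/(-19)) + a(-42) = √(6 + 1/(-19)) + √(-4 - 42) = √(6 + 1*(-1/19)) + √(-46) = √(6 - 1/19) + I*√46 = √(113/19) + I*√46 = √2147/19 + I*√46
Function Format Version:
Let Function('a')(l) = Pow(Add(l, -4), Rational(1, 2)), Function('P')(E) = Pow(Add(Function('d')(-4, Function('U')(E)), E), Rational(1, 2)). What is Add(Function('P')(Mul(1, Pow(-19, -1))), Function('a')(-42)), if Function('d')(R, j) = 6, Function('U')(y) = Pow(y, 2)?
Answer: Add(Mul(Rational(1, 19), Pow(2147, Rational(1, 2))), Mul(I, Pow(46, Rational(1, 2)))) ≈ Add(2.4387, Mul(6.7823, I))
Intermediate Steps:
Function('P')(E) = Pow(Add(6, E), Rational(1, 2))
Function('a')(l) = Pow(Add(-4, l), Rational(1, 2))
Add(Function('P')(Mul(1, Pow(-19, -1))), Function('a')(-42)) = Add(Pow(Add(6, Mul(1, Pow(-19, -1))), Rational(1, 2)), Pow(Add(-4, -42), Rational(1, 2))) = Add(Pow(Add(6, Mul(1, Rational(-1, 19))), Rational(1, 2)), Pow(-46, Rational(1, 2))) = Add(Pow(Add(6, Rational(-1, 19)), Rational(1, 2)), Mul(I, Pow(46, Rational(1, 2)))) = Add(Pow(Rational(113, 19), Rational(1, 2)), Mul(I, Pow(46, Rational(1, 2)))) = Add(Mul(Rational(1, 19), Pow(2147, Rational(1, 2))), Mul(I, Pow(46, Rational(1, 2))))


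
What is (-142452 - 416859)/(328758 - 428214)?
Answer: 186437/33152 ≈ 5.6237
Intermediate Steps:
(-142452 - 416859)/(328758 - 428214) = -559311/(-99456) = -559311*(-1/99456) = 186437/33152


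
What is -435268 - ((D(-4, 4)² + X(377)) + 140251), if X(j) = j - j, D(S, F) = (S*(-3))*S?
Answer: -577823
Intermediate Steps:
D(S, F) = -3*S² (D(S, F) = (-3*S)*S = -3*S²)
X(j) = 0
-435268 - ((D(-4, 4)² + X(377)) + 140251) = -435268 - (((-3*(-4)²)² + 0) + 140251) = -435268 - (((-3*16)² + 0) + 140251) = -435268 - (((-48)² + 0) + 140251) = -435268 - ((2304 + 0) + 140251) = -435268 - (2304 + 140251) = -435268 - 1*142555 = -435268 - 142555 = -577823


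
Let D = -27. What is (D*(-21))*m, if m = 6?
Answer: 3402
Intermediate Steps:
(D*(-21))*m = -27*(-21)*6 = 567*6 = 3402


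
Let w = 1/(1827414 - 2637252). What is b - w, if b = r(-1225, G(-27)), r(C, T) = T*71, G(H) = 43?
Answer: 2472435415/809838 ≈ 3053.0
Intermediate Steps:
r(C, T) = 71*T
w = -1/809838 (w = 1/(-809838) = -1/809838 ≈ -1.2348e-6)
b = 3053 (b = 71*43 = 3053)
b - w = 3053 - 1*(-1/809838) = 3053 + 1/809838 = 2472435415/809838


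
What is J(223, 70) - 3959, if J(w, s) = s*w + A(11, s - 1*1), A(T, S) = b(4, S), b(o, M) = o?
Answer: 11655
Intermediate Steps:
A(T, S) = 4
J(w, s) = 4 + s*w (J(w, s) = s*w + 4 = 4 + s*w)
J(223, 70) - 3959 = (4 + 70*223) - 3959 = (4 + 15610) - 3959 = 15614 - 3959 = 11655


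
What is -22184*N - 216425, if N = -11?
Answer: 27599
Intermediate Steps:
-22184*N - 216425 = -22184*(-11) - 216425 = 244024 - 216425 = 27599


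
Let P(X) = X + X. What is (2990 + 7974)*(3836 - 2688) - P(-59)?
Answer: 12586790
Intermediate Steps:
P(X) = 2*X
(2990 + 7974)*(3836 - 2688) - P(-59) = (2990 + 7974)*(3836 - 2688) - 2*(-59) = 10964*1148 - 1*(-118) = 12586672 + 118 = 12586790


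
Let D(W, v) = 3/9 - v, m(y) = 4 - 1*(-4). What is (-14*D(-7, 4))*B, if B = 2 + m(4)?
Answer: 1540/3 ≈ 513.33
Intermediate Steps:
m(y) = 8 (m(y) = 4 + 4 = 8)
D(W, v) = ⅓ - v (D(W, v) = 3*(⅑) - v = ⅓ - v)
B = 10 (B = 2 + 8 = 10)
(-14*D(-7, 4))*B = -14*(⅓ - 1*4)*10 = -14*(⅓ - 4)*10 = -14*(-11/3)*10 = (154/3)*10 = 1540/3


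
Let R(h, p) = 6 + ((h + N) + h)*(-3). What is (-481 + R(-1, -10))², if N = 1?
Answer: 222784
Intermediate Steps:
R(h, p) = 3 - 6*h (R(h, p) = 6 + ((h + 1) + h)*(-3) = 6 + ((1 + h) + h)*(-3) = 6 + (1 + 2*h)*(-3) = 6 + (-3 - 6*h) = 3 - 6*h)
(-481 + R(-1, -10))² = (-481 + (3 - 6*(-1)))² = (-481 + (3 + 6))² = (-481 + 9)² = (-472)² = 222784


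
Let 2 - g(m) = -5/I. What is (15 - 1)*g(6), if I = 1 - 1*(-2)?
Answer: 154/3 ≈ 51.333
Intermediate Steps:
I = 3 (I = 1 + 2 = 3)
g(m) = 11/3 (g(m) = 2 - (-5)/3 = 2 - 1*(-5/3) = 2 + 5/3 = 11/3)
(15 - 1)*g(6) = (15 - 1)*(11/3) = 14*(11/3) = 154/3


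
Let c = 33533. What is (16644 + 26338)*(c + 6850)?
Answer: 1735742106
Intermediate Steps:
(16644 + 26338)*(c + 6850) = (16644 + 26338)*(33533 + 6850) = 42982*40383 = 1735742106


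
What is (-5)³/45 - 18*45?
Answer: -7315/9 ≈ -812.78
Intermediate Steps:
(-5)³/45 - 18*45 = -125*1/45 - 810 = -25/9 - 810 = -7315/9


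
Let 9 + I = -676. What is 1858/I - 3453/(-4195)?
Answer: -1085801/574715 ≈ -1.8893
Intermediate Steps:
I = -685 (I = -9 - 676 = -685)
1858/I - 3453/(-4195) = 1858/(-685) - 3453/(-4195) = 1858*(-1/685) - 3453*(-1/4195) = -1858/685 + 3453/4195 = -1085801/574715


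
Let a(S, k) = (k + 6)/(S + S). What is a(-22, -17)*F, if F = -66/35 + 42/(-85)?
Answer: -354/595 ≈ -0.59496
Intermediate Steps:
a(S, k) = (6 + k)/(2*S) (a(S, k) = (6 + k)/((2*S)) = (6 + k)*(1/(2*S)) = (6 + k)/(2*S))
F = -1416/595 (F = -66*1/35 + 42*(-1/85) = -66/35 - 42/85 = -1416/595 ≈ -2.3798)
a(-22, -17)*F = ((½)*(6 - 17)/(-22))*(-1416/595) = ((½)*(-1/22)*(-11))*(-1416/595) = (¼)*(-1416/595) = -354/595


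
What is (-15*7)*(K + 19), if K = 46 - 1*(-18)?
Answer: -8715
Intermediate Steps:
K = 64 (K = 46 + 18 = 64)
(-15*7)*(K + 19) = (-15*7)*(64 + 19) = -105*83 = -8715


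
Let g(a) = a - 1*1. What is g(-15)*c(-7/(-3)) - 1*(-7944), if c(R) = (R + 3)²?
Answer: 67400/9 ≈ 7488.9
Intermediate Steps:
c(R) = (3 + R)²
g(a) = -1 + a (g(a) = a - 1 = -1 + a)
g(-15)*c(-7/(-3)) - 1*(-7944) = (-1 - 15)*(3 - 7/(-3))² - 1*(-7944) = -16*(3 - 7*(-⅓))² + 7944 = -16*(3 + 7/3)² + 7944 = -16*(16/3)² + 7944 = -16*256/9 + 7944 = -4096/9 + 7944 = 67400/9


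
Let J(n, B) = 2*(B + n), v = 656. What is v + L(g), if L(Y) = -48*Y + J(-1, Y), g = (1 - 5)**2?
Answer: -82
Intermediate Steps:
J(n, B) = 2*B + 2*n
g = 16 (g = (-4)**2 = 16)
L(Y) = -2 - 46*Y (L(Y) = -48*Y + (2*Y + 2*(-1)) = -48*Y + (2*Y - 2) = -48*Y + (-2 + 2*Y) = -2 - 46*Y)
v + L(g) = 656 + (-2 - 46*16) = 656 + (-2 - 736) = 656 - 738 = -82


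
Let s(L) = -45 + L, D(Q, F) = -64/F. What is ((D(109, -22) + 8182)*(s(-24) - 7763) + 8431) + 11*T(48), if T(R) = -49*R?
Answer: -64121649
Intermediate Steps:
((D(109, -22) + 8182)*(s(-24) - 7763) + 8431) + 11*T(48) = ((-64/(-22) + 8182)*((-45 - 24) - 7763) + 8431) + 11*(-49*48) = ((-64*(-1/22) + 8182)*(-69 - 7763) + 8431) + 11*(-2352) = ((32/11 + 8182)*(-7832) + 8431) - 25872 = ((90034/11)*(-7832) + 8431) - 25872 = (-64104208 + 8431) - 25872 = -64095777 - 25872 = -64121649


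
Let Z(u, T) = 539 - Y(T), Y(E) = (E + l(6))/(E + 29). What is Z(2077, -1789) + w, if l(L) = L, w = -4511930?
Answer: -7940049943/1760 ≈ -4.5114e+6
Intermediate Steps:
Y(E) = (6 + E)/(29 + E) (Y(E) = (E + 6)/(E + 29) = (6 + E)/(29 + E))
Z(u, T) = 539 - (6 + T)/(29 + T)
Z(2077, -1789) + w = (15625 + 538*(-1789))/(29 - 1789) - 4511930 = (15625 - 962482)/(-1760) - 4511930 = -1/1760*(-946857) - 4511930 = 946857/1760 - 4511930 = -7940049943/1760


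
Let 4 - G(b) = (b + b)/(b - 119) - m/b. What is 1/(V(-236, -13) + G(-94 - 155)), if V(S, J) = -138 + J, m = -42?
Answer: -15272/2263075 ≈ -0.0067483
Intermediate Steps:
G(b) = 4 - 42/b - 2*b/(-119 + b) (G(b) = 4 - ((b + b)/(b - 119) - (-42)/b) = 4 - ((2*b)/(-119 + b) + 42/b) = 4 - (2*b/(-119 + b) + 42/b) = 4 - (42/b + 2*b/(-119 + b)) = 4 + (-42/b - 2*b/(-119 + b)) = 4 - 42/b - 2*b/(-119 + b))
1/(V(-236, -13) + G(-94 - 155)) = 1/((-138 - 13) + 2*(2499 + (-94 - 155)² - 259*(-94 - 155))/((-94 - 155)*(-119 + (-94 - 155)))) = 1/(-151 + 2*(2499 + (-249)² - 259*(-249))/(-249*(-119 - 249))) = 1/(-151 + 2*(-1/249)*(2499 + 62001 + 64491)/(-368)) = 1/(-151 + 2*(-1/249)*(-1/368)*128991) = 1/(-151 + 42997/15272) = 1/(-2263075/15272) = -15272/2263075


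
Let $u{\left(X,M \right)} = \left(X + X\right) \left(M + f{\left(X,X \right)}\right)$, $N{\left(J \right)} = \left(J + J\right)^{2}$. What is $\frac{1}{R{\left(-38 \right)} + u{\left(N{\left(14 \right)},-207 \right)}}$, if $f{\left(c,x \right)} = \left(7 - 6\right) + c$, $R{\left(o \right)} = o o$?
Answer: $\frac{1}{907748} \approx 1.1016 \cdot 10^{-6}$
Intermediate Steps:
$N{\left(J \right)} = 4 J^{2}$ ($N{\left(J \right)} = \left(2 J\right)^{2} = 4 J^{2}$)
$R{\left(o \right)} = o^{2}$
$f{\left(c,x \right)} = 1 + c$
$u{\left(X,M \right)} = 2 X \left(1 + M + X\right)$ ($u{\left(X,M \right)} = \left(X + X\right) \left(M + \left(1 + X\right)\right) = 2 X \left(1 + M + X\right)$)
$\frac{1}{R{\left(-38 \right)} + u{\left(N{\left(14 \right)},-207 \right)}} = \frac{1}{\left(-38\right)^{2} + 2 \cdot 4 \cdot 14^{2} \left(1 - 207 + 4 \cdot 14^{2}\right)} = \frac{1}{1444 + 2 \cdot 4 \cdot 196 \left(1 - 207 + 4 \cdot 196\right)} = \frac{1}{1444 + 2 \cdot 784 \left(1 - 207 + 784\right)} = \frac{1}{1444 + 2 \cdot 784 \cdot 578} = \frac{1}{1444 + 906304} = \frac{1}{907748}$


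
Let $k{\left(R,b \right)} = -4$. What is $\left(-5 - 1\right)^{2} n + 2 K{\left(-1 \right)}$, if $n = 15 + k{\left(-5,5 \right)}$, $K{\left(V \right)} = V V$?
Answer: $398$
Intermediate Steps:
$K{\left(V \right)} = V^{2}$
$n = 11$ ($n = 15 - 4 = 11$)
$\left(-5 - 1\right)^{2} n + 2 K{\left(-1 \right)} = \left(-5 - 1\right)^{2} \cdot 11 + 2 \left(-1\right)^{2} = \left(-6\right)^{2} \cdot 11 + 2 \cdot 1 = 36 \cdot 11 + 2 = 396 + 2 = 398$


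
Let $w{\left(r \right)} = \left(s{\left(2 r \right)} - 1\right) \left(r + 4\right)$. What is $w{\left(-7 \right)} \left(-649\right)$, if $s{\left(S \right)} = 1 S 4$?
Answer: $-110979$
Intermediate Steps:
$s{\left(S \right)} = 4 S$ ($s{\left(S \right)} = S 4 = 4 S$)
$w{\left(r \right)} = \left(-1 + 8 r\right) \left(4 + r\right)$ ($w{\left(r \right)} = \left(4 \cdot 2 r - 1\right) \left(r + 4\right) = \left(8 r - 1\right) \left(4 + r\right) = \left(-1 + 8 r\right) \left(4 + r\right)$)
$w{\left(-7 \right)} \left(-649\right) = \left(-4 + 8 \left(-7\right)^{2} + 31 \left(-7\right)\right) \left(-649\right) = \left(-4 + 8 \cdot 49 - 217\right) \left(-649\right) = \left(-4 + 392 - 217\right) \left(-649\right) = 171 \left(-649\right) = -110979$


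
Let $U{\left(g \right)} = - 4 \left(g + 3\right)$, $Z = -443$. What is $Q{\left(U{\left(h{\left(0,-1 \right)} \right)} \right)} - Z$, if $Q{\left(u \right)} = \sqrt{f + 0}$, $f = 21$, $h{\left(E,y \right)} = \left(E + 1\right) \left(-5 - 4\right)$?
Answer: $443 + \sqrt{21} \approx 447.58$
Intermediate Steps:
$h{\left(E,y \right)} = -9 - 9 E$ ($h{\left(E,y \right)} = \left(1 + E\right) \left(-9\right) = -9 - 9 E$)
$U{\left(g \right)} = -12 - 4 g$ ($U{\left(g \right)} = - 4 \left(3 + g\right) = -12 - 4 g$)
$Q{\left(u \right)} = \sqrt{21}$ ($Q{\left(u \right)} = \sqrt{21 + 0} = \sqrt{21}$)
$Q{\left(U{\left(h{\left(0,-1 \right)} \right)} \right)} - Z = \sqrt{21} - -443 = \sqrt{21} + 443 = 443 + \sqrt{21}$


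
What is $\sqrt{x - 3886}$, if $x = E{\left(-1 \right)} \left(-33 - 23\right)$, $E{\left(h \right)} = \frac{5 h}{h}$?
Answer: $i \sqrt{4166} \approx 64.545 i$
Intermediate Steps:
$E{\left(h \right)} = 5$
$x = -280$ ($x = 5 \left(-33 - 23\right) = 5 \left(-56\right) = -280$)
$\sqrt{x - 3886} = \sqrt{-280 - 3886} = \sqrt{-4166} = i \sqrt{4166}$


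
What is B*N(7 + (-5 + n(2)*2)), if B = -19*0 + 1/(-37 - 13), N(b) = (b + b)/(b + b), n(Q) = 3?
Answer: -1/50 ≈ -0.020000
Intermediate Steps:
N(b) = 1 (N(b) = (2*b)/((2*b)) = (2*b)*(1/(2*b)) = 1)
B = -1/50 (B = 0 + 1/(-50) = 0 - 1/50 = -1/50 ≈ -0.020000)
B*N(7 + (-5 + n(2)*2)) = -1/50*1 = -1/50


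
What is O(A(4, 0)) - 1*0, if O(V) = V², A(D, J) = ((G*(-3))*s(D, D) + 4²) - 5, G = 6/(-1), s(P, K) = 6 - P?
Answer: 2209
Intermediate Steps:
G = -6 (G = 6*(-1) = -6)
A(D, J) = 119 - 18*D (A(D, J) = ((-6*(-3))*(6 - D) + 4²) - 5 = (18*(6 - D) + 16) - 5 = ((108 - 18*D) + 16) - 5 = (124 - 18*D) - 5 = 119 - 18*D)
O(A(4, 0)) - 1*0 = (119 - 18*4)² - 1*0 = (119 - 72)² + 0 = 47² + 0 = 2209 + 0 = 2209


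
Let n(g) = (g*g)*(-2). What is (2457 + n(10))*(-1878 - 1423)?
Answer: -7450357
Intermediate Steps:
n(g) = -2*g² (n(g) = g²*(-2) = -2*g²)
(2457 + n(10))*(-1878 - 1423) = (2457 - 2*10²)*(-1878 - 1423) = (2457 - 2*100)*(-3301) = (2457 - 200)*(-3301) = 2257*(-3301) = -7450357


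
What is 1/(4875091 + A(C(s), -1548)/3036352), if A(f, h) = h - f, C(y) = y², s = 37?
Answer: 3036352/14802492305115 ≈ 2.0512e-7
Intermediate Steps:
1/(4875091 + A(C(s), -1548)/3036352) = 1/(4875091 + (-1548 - 1*37²)/3036352) = 1/(4875091 + (-1548 - 1*1369)*(1/3036352)) = 1/(4875091 + (-1548 - 1369)*(1/3036352)) = 1/(4875091 - 2917*1/3036352) = 1/(4875091 - 2917/3036352) = 1/(14802492305115/3036352) = 3036352/14802492305115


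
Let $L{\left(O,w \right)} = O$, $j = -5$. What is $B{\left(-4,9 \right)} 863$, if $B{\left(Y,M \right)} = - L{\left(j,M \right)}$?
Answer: $4315$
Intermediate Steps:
$B{\left(Y,M \right)} = 5$ ($B{\left(Y,M \right)} = \left(-1\right) \left(-5\right) = 5$)
$B{\left(-4,9 \right)} 863 = 5 \cdot 863 = 4315$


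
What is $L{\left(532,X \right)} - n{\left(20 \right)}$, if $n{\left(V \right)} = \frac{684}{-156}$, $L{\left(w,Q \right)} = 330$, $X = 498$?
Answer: $\frac{4347}{13} \approx 334.38$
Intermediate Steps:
$n{\left(V \right)} = - \frac{57}{13}$ ($n{\left(V \right)} = 684 \left(- \frac{1}{156}\right) = - \frac{57}{13}$)
$L{\left(532,X \right)} - n{\left(20 \right)} = 330 - - \frac{57}{13} = 330 + \frac{57}{13} = \frac{4347}{13}$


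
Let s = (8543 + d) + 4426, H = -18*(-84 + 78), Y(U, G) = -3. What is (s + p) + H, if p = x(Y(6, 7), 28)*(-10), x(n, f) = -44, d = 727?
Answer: 14244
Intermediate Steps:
H = 108 (H = -18*(-6) = 108)
s = 13696 (s = (8543 + 727) + 4426 = 9270 + 4426 = 13696)
p = 440 (p = -44*(-10) = 440)
(s + p) + H = (13696 + 440) + 108 = 14136 + 108 = 14244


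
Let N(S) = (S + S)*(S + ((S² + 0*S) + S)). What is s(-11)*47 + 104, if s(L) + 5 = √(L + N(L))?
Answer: -131 + 47*I*√2189 ≈ -131.0 + 2199.0*I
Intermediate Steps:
N(S) = 2*S*(S² + 2*S) (N(S) = (2*S)*(S + ((S² + 0) + S)) = (2*S)*(S + (S² + S)) = (2*S)*(S + (S + S²)) = (2*S)*(S² + 2*S) = 2*S*(S² + 2*S))
s(L) = -5 + √(L + 2*L²*(2 + L))
s(-11)*47 + 104 = (-5 + √(-11*(1 + 2*(-11)*(2 - 11))))*47 + 104 = (-5 + √(-11*(1 + 2*(-11)*(-9))))*47 + 104 = (-5 + √(-11*(1 + 198)))*47 + 104 = (-5 + √(-11*199))*47 + 104 = (-5 + √(-2189))*47 + 104 = (-5 + I*√2189)*47 + 104 = (-235 + 47*I*√2189) + 104 = -131 + 47*I*√2189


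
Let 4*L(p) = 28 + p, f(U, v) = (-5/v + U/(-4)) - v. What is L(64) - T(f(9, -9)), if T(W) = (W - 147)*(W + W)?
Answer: 1337531/648 ≈ 2064.1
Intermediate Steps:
f(U, v) = -v - 5/v - U/4 (f(U, v) = (-5/v + U*(-¼)) - v = (-5/v - U/4) - v = -v - 5/v - U/4)
T(W) = 2*W*(-147 + W) (T(W) = (-147 + W)*(2*W) = 2*W*(-147 + W))
L(p) = 7 + p/4 (L(p) = (28 + p)/4 = 7 + p/4)
L(64) - T(f(9, -9)) = (7 + (¼)*64) - 2*(-1*(-9) - 5/(-9) - ¼*9)*(-147 + (-1*(-9) - 5/(-9) - ¼*9)) = (7 + 16) - 2*(9 - 5*(-⅑) - 9/4)*(-147 + (9 - 5*(-⅑) - 9/4)) = 23 - 2*(9 + 5/9 - 9/4)*(-147 + (9 + 5/9 - 9/4)) = 23 - 2*263*(-147 + 263/36)/36 = 23 - 2*263*(-5029)/(36*36) = 23 - 1*(-1322627/648) = 23 + 1322627/648 = 1337531/648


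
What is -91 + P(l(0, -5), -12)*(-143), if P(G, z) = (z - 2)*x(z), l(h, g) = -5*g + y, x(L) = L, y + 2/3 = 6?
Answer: -24115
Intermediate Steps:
y = 16/3 (y = -⅔ + 6 = 16/3 ≈ 5.3333)
l(h, g) = 16/3 - 5*g (l(h, g) = -5*g + 16/3 = 16/3 - 5*g)
P(G, z) = z*(-2 + z) (P(G, z) = (z - 2)*z = (-2 + z)*z = z*(-2 + z))
-91 + P(l(0, -5), -12)*(-143) = -91 - 12*(-2 - 12)*(-143) = -91 - 12*(-14)*(-143) = -91 + 168*(-143) = -91 - 24024 = -24115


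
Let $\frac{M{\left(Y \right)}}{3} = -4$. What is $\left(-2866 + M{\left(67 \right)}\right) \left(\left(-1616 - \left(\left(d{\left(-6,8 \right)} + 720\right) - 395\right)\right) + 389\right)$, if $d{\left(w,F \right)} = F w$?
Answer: $4328512$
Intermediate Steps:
$M{\left(Y \right)} = -12$ ($M{\left(Y \right)} = 3 \left(-4\right) = -12$)
$\left(-2866 + M{\left(67 \right)}\right) \left(\left(-1616 - \left(\left(d{\left(-6,8 \right)} + 720\right) - 395\right)\right) + 389\right) = \left(-2866 - 12\right) \left(\left(-1616 - \left(\left(8 \left(-6\right) + 720\right) - 395\right)\right) + 389\right) = - 2878 \left(\left(-1616 - \left(\left(-48 + 720\right) - 395\right)\right) + 389\right) = - 2878 \left(\left(-1616 - \left(672 - 395\right)\right) + 389\right) = - 2878 \left(\left(-1616 - 277\right) + 389\right) = - 2878 \left(-1893 + 389\right) = \left(-2878\right) \left(-1504\right) = 4328512$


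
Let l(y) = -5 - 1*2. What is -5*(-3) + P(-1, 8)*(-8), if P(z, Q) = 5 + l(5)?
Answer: 31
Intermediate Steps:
l(y) = -7 (l(y) = -5 - 2 = -7)
P(z, Q) = -2 (P(z, Q) = 5 - 7 = -2)
-5*(-3) + P(-1, 8)*(-8) = -5*(-3) - 2*(-8) = 15 + 16 = 31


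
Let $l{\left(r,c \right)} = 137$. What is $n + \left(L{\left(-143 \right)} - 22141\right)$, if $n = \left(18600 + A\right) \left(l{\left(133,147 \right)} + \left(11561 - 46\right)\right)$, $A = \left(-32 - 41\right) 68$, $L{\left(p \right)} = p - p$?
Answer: $158864531$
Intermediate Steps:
$L{\left(p \right)} = 0$
$A = -4964$ ($A = \left(-73\right) 68 = -4964$)
$n = 158886672$ ($n = \left(18600 - 4964\right) \left(137 + \left(11561 - 46\right)\right) = 13636 \left(137 + \left(11561 - 46\right)\right) = 13636 \left(137 + 11515\right) = 13636 \cdot 11652 = 158886672$)
$n + \left(L{\left(-143 \right)} - 22141\right) = 158886672 + \left(0 - 22141\right) = 158886672 - 22141 = 158864531$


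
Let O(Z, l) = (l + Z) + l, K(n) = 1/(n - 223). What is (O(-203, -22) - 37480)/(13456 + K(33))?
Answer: -7168130/2556639 ≈ -2.8037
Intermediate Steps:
K(n) = 1/(-223 + n)
O(Z, l) = Z + 2*l (O(Z, l) = (Z + l) + l = Z + 2*l)
(O(-203, -22) - 37480)/(13456 + K(33)) = ((-203 + 2*(-22)) - 37480)/(13456 + 1/(-223 + 33)) = ((-203 - 44) - 37480)/(13456 + 1/(-190)) = (-247 - 37480)/(13456 - 1/190) = -37727/2556639/190 = -37727*190/2556639 = -7168130/2556639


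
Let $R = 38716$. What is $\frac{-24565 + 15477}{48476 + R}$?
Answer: $- \frac{1136}{10899} \approx -0.10423$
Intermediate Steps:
$\frac{-24565 + 15477}{48476 + R} = \frac{-24565 + 15477}{48476 + 38716} = - \frac{9088}{87192} = \left(-9088\right) \frac{1}{87192} = - \frac{1136}{10899}$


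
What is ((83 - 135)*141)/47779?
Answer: -7332/47779 ≈ -0.15346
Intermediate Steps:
((83 - 135)*141)/47779 = -52*141*(1/47779) = -7332*1/47779 = -7332/47779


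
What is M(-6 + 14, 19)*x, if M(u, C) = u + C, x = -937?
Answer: -25299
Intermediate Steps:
M(u, C) = C + u
M(-6 + 14, 19)*x = (19 + (-6 + 14))*(-937) = (19 + 8)*(-937) = 27*(-937) = -25299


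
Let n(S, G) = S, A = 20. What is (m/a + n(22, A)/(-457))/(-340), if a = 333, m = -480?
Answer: 37781/8623590 ≈ 0.0043811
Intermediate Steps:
(m/a + n(22, A)/(-457))/(-340) = (-480/333 + 22/(-457))/(-340) = (-480*1/333 + 22*(-1/457))*(-1/340) = (-160/111 - 22/457)*(-1/340) = -75562/50727*(-1/340) = 37781/8623590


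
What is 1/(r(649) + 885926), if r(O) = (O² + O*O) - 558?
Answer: 1/1727770 ≈ 5.7878e-7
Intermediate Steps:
r(O) = -558 + 2*O² (r(O) = (O² + O²) - 558 = 2*O² - 558 = -558 + 2*O²)
1/(r(649) + 885926) = 1/((-558 + 2*649²) + 885926) = 1/((-558 + 2*421201) + 885926) = 1/((-558 + 842402) + 885926) = 1/(841844 + 885926) = 1/1727770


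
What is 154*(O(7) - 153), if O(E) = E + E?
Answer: -21406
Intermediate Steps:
O(E) = 2*E
154*(O(7) - 153) = 154*(2*7 - 153) = 154*(14 - 153) = 154*(-139) = -21406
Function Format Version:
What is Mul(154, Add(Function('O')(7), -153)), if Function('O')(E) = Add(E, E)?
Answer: -21406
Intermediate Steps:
Function('O')(E) = Mul(2, E)
Mul(154, Add(Function('O')(7), -153)) = Mul(154, Add(Mul(2, 7), -153)) = Mul(154, Add(14, -153)) = Mul(154, -139) = -21406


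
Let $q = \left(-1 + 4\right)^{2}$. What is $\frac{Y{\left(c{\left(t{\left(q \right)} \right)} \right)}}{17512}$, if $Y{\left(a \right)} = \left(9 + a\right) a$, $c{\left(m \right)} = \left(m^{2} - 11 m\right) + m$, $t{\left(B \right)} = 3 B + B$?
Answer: $\frac{110565}{2189} \approx 50.509$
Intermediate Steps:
$q = 9$ ($q = 3^{2} = 9$)
$t{\left(B \right)} = 4 B$
$c{\left(m \right)} = m^{2} - 10 m$
$Y{\left(a \right)} = a \left(9 + a\right)$
$\frac{Y{\left(c{\left(t{\left(q \right)} \right)} \right)}}{17512} = \frac{4 \cdot 9 \left(-10 + 4 \cdot 9\right) \left(9 + 4 \cdot 9 \left(-10 + 4 \cdot 9\right)\right)}{17512} = 36 \left(-10 + 36\right) \left(9 + 36 \left(-10 + 36\right)\right) \frac{1}{17512} = 36 \cdot 26 \left(9 + 36 \cdot 26\right) \frac{1}{17512} = 936 \left(9 + 936\right) \frac{1}{17512} = 936 \cdot 945 \cdot \frac{1}{17512} = 884520 \cdot \frac{1}{17512} = \frac{110565}{2189}$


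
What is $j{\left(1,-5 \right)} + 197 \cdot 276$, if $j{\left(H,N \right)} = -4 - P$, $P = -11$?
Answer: $54379$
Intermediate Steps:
$j{\left(H,N \right)} = 7$ ($j{\left(H,N \right)} = -4 - -11 = -4 + 11 = 7$)
$j{\left(1,-5 \right)} + 197 \cdot 276 = 7 + 197 \cdot 276 = 7 + 54372 = 54379$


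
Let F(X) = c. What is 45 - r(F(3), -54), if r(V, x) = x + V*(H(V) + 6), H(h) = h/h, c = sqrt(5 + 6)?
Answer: 99 - 7*sqrt(11) ≈ 75.784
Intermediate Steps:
c = sqrt(11) ≈ 3.3166
H(h) = 1
F(X) = sqrt(11)
r(V, x) = x + 7*V (r(V, x) = x + V*(1 + 6) = x + V*7 = x + 7*V)
45 - r(F(3), -54) = 45 - (-54 + 7*sqrt(11)) = 45 + (54 - 7*sqrt(11)) = 99 - 7*sqrt(11)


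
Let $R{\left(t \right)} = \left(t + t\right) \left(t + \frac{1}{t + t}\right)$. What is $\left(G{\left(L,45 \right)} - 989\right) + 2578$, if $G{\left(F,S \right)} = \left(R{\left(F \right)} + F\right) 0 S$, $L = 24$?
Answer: $1589$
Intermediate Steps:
$R{\left(t \right)} = 2 t \left(t + \frac{1}{2 t}\right)$
$G{\left(F,S \right)} = 0$ ($G{\left(F,S \right)} = \left(\left(1 + 2 F^{2}\right) + F\right) 0 S = \left(1 + F + 2 F^{2}\right) 0 = 0$)
$\left(G{\left(L,45 \right)} - 989\right) + 2578 = \left(0 - 989\right) + 2578 = -989 + 2578 = 1589$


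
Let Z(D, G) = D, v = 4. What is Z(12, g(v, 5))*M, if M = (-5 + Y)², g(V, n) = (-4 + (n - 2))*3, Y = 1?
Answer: 192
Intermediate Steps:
g(V, n) = -18 + 3*n (g(V, n) = (-4 + (-2 + n))*3 = (-6 + n)*3 = -18 + 3*n)
M = 16 (M = (-5 + 1)² = (-4)² = 16)
Z(12, g(v, 5))*M = 12*16 = 192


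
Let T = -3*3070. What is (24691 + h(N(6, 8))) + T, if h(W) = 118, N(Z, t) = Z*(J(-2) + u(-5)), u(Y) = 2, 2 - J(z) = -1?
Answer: 15599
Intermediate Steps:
J(z) = 3 (J(z) = 2 - 1*(-1) = 2 + 1 = 3)
T = -9210
N(Z, t) = 5*Z (N(Z, t) = Z*(3 + 2) = Z*5 = 5*Z)
(24691 + h(N(6, 8))) + T = (24691 + 118) - 9210 = 24809 - 9210 = 15599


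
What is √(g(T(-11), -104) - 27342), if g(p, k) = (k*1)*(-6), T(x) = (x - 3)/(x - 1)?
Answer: I*√26718 ≈ 163.46*I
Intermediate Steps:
T(x) = (-3 + x)/(-1 + x)
g(p, k) = -6*k (g(p, k) = k*(-6) = -6*k)
√(g(T(-11), -104) - 27342) = √(-6*(-104) - 27342) = √(624 - 27342) = √(-26718) = I*√26718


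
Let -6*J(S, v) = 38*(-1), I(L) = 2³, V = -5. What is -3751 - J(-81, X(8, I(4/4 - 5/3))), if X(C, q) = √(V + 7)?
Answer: -11272/3 ≈ -3757.3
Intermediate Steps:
I(L) = 8
X(C, q) = √2 (X(C, q) = √(-5 + 7) = √2)
J(S, v) = 19/3 (J(S, v) = -19*(-1)/3 = -⅙*(-38) = 19/3)
-3751 - J(-81, X(8, I(4/4 - 5/3))) = -3751 - 1*19/3 = -3751 - 19/3 = -11272/3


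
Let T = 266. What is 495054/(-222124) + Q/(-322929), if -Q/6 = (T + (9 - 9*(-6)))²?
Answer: -371660711/1707863838 ≈ -0.21762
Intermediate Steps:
Q = -649446 (Q = -6*(266 + (9 - 9*(-6)))² = -6*(266 + (9 + 54))² = -6*(266 + 63)² = -6*329² = -6*108241 = -649446)
495054/(-222124) + Q/(-322929) = 495054/(-222124) - 649446/(-322929) = 495054*(-1/222124) - 649446*(-1/322929) = -35361/15866 + 216482/107643 = -371660711/1707863838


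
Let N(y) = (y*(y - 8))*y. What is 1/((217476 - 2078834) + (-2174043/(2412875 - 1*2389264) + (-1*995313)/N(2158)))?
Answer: -236404490558600/440055157306643635843 ≈ -5.3722e-7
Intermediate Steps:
N(y) = y**2*(-8 + y) (N(y) = (y*(-8 + y))*y = y**2*(-8 + y))
1/((217476 - 2078834) + (-2174043/(2412875 - 1*2389264) + (-1*995313)/N(2158))) = 1/((217476 - 2078834) + (-2174043/(2412875 - 1*2389264) + (-1*995313)/((2158**2*(-8 + 2158))))) = 1/(-1861358 + (-2174043/(2412875 - 2389264) - 995313/(4656964*2150))) = 1/(-1861358 + (-2174043/23611 - 995313/10012472600)) = 1/(-1861358 - 21767569469057043/236404490558600) = 1/(-440055157306643635843/236404490558600) = -236404490558600/440055157306643635843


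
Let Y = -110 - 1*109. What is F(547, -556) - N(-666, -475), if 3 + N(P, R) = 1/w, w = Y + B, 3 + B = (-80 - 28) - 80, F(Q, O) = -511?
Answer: -208279/410 ≈ -508.00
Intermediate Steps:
Y = -219 (Y = -110 - 109 = -219)
B = -191 (B = -3 + ((-80 - 28) - 80) = -3 + (-108 - 80) = -3 - 188 = -191)
w = -410 (w = -219 - 191 = -410)
N(P, R) = -1231/410 (N(P, R) = -3 + 1/(-410) = -3 - 1/410 = -1231/410)
F(547, -556) - N(-666, -475) = -511 - 1*(-1231/410) = -511 + 1231/410 = -208279/410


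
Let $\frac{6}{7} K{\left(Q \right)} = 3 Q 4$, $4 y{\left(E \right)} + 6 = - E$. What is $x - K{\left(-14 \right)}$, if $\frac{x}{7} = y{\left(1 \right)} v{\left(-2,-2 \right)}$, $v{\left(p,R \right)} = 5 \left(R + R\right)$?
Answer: $441$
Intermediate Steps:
$v{\left(p,R \right)} = 10 R$ ($v{\left(p,R \right)} = 5 \cdot 2 R = 10 R$)
$y{\left(E \right)} = - \frac{3}{2} - \frac{E}{4}$ ($y{\left(E \right)} = - \frac{3}{2} + \frac{\left(-1\right) E}{4} = - \frac{3}{2} - \frac{E}{4}$)
$K{\left(Q \right)} = 14 Q$ ($K{\left(Q \right)} = \frac{7 \cdot 3 Q 4}{6} = \frac{7 \cdot 12 Q}{6} = 14 Q$)
$x = 245$ ($x = 7 \left(- \frac{3}{2} - \frac{1}{4}\right) 10 \left(-2\right) = 7 \left(- \frac{3}{2} - \frac{1}{4}\right) \left(-20\right) = 7 \left(\left(- \frac{7}{4}\right) \left(-20\right)\right) = 7 \cdot 35 = 245$)
$x - K{\left(-14 \right)} = 245 - 14 \left(-14\right) = 245 - -196 = 245 + 196 = 441$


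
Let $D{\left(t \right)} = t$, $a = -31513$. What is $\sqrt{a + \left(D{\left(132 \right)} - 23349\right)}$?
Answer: $i \sqrt{54730} \approx 233.94 i$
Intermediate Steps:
$\sqrt{a + \left(D{\left(132 \right)} - 23349\right)} = \sqrt{-31513 + \left(132 - 23349\right)} = \sqrt{-31513 - 23217} = \sqrt{-54730} = i \sqrt{54730}$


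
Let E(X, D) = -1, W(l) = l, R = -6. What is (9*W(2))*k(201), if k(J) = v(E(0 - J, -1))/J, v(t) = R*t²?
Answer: -36/67 ≈ -0.53731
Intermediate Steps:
v(t) = -6*t²
k(J) = -6/J (k(J) = (-6*(-1)²)/J = (-6*1)/J = -6/J)
(9*W(2))*k(201) = (9*2)*(-6/201) = 18*(-6*1/201) = 18*(-2/67) = -36/67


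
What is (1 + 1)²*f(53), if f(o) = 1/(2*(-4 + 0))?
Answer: -½ ≈ -0.50000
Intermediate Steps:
f(o) = -⅛ (f(o) = 1/(2*(-4)) = 1/(-8) = -⅛)
(1 + 1)²*f(53) = (1 + 1)²*(-⅛) = 2²*(-⅛) = 4*(-⅛) = -½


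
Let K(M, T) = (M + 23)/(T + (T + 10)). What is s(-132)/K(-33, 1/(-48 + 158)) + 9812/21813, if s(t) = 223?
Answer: -243166559/1090650 ≈ -222.96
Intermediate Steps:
K(M, T) = (23 + M)/(10 + 2*T) (K(M, T) = (23 + M)/(T + (10 + T)) = (23 + M)/(10 + 2*T))
s(-132)/K(-33, 1/(-48 + 158)) + 9812/21813 = 223/(((23 - 33)/(2*(5 + 1/(-48 + 158))))) + 9812/21813 = 223/(((½)*(-10)/(5 + 1/110))) + 9812*(1/21813) = 223/(((½)*(-10)/(5 + 1/110))) + 892/1983 = 223/(((½)*(-10)/(551/110))) + 892/1983 = 223/(((½)*(110/551)*(-10))) + 892/1983 = 223/(-550/551) + 892/1983 = 223*(-551/550) + 892/1983 = -122873/550 + 892/1983 = -243166559/1090650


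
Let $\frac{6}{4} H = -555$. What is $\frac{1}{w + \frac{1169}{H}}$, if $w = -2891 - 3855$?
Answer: $- \frac{370}{2497189} \approx -0.00014817$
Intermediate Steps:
$H = -370$ ($H = \frac{2}{3} \left(-555\right) = -370$)
$w = -6746$
$\frac{1}{w + \frac{1169}{H}} = \frac{1}{-6746 + \frac{1169}{-370}} = \frac{1}{-6746 + 1169 \left(- \frac{1}{370}\right)} = \frac{1}{-6746 - \frac{1169}{370}} = \frac{1}{- \frac{2497189}{370}} = - \frac{370}{2497189}$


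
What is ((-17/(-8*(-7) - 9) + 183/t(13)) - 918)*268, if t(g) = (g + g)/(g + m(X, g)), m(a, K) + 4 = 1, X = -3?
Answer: -138854552/611 ≈ -2.2726e+5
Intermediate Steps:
m(a, K) = -3 (m(a, K) = -4 + 1 = -3)
t(g) = 2*g/(-3 + g) (t(g) = (g + g)/(g - 3) = (2*g)/(-3 + g) = 2*g/(-3 + g))
((-17/(-8*(-7) - 9) + 183/t(13)) - 918)*268 = ((-17/(-8*(-7) - 9) + 183/((2*13/(-3 + 13)))) - 918)*268 = ((-17/(56 - 9) + 183/((2*13/10))) - 918)*268 = ((-17/47 + 183/((2*13*(1/10)))) - 918)*268 = ((-17*1/47 + 183/(13/5)) - 918)*268 = ((-17/47 + 183*(5/13)) - 918)*268 = ((-17/47 + 915/13) - 918)*268 = (42784/611 - 918)*268 = -518114/611*268 = -138854552/611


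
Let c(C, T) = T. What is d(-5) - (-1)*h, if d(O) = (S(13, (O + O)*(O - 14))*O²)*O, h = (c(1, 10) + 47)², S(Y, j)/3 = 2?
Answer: 2499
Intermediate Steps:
S(Y, j) = 6 (S(Y, j) = 3*2 = 6)
h = 3249 (h = (10 + 47)² = 57² = 3249)
d(O) = 6*O³ (d(O) = (6*O²)*O = 6*O³)
d(-5) - (-1)*h = 6*(-5)³ - (-1)*3249 = 6*(-125) - 1*(-3249) = -750 + 3249 = 2499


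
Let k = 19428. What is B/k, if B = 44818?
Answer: 22409/9714 ≈ 2.3069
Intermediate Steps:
B/k = 44818/19428 = 44818*(1/19428) = 22409/9714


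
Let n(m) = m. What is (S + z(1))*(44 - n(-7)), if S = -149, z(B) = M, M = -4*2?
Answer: -8007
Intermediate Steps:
M = -8
z(B) = -8
(S + z(1))*(44 - n(-7)) = (-149 - 8)*(44 - 1*(-7)) = -157*(44 + 7) = -157*51 = -8007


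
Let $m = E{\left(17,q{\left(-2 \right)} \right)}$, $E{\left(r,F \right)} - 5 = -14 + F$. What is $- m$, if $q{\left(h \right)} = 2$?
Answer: $7$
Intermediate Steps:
$E{\left(r,F \right)} = -9 + F$ ($E{\left(r,F \right)} = 5 + \left(-14 + F\right) = -9 + F$)
$m = -7$ ($m = -9 + 2 = -7$)
$- m = \left(-1\right) \left(-7\right) = 7$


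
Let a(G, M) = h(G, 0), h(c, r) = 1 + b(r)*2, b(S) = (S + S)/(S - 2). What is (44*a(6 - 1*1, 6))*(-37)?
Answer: -1628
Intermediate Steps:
b(S) = 2*S/(-2 + S) (b(S) = (2*S)/(-2 + S) = 2*S/(-2 + S))
h(c, r) = 1 + 4*r/(-2 + r) (h(c, r) = 1 + (2*r/(-2 + r))*2 = 1 + 4*r/(-2 + r))
a(G, M) = 1 (a(G, M) = (-2 + 5*0)/(-2 + 0) = (-2 + 0)/(-2) = -½*(-2) = 1)
(44*a(6 - 1*1, 6))*(-37) = (44*1)*(-37) = 44*(-37) = -1628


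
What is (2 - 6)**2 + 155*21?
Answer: 3271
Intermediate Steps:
(2 - 6)**2 + 155*21 = (-4)**2 + 3255 = 16 + 3255 = 3271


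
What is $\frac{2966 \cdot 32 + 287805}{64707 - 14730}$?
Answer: $\frac{382717}{49977} \approx 7.6579$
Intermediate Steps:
$\frac{2966 \cdot 32 + 287805}{64707 - 14730} = \frac{94912 + 287805}{49977} = 382717 \cdot \frac{1}{49977} = \frac{382717}{49977}$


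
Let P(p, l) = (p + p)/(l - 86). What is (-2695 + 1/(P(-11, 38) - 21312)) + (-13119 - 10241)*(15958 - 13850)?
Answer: -25187978964299/511477 ≈ -4.9246e+7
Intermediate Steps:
P(p, l) = 2*p/(-86 + l) (P(p, l) = (2*p)/(-86 + l) = 2*p/(-86 + l))
(-2695 + 1/(P(-11, 38) - 21312)) + (-13119 - 10241)*(15958 - 13850) = (-2695 + 1/(2*(-11)/(-86 + 38) - 21312)) + (-13119 - 10241)*(15958 - 13850) = (-2695 + 1/(2*(-11)/(-48) - 21312)) - 23360*2108 = (-2695 + 1/(2*(-11)*(-1/48) - 21312)) - 49242880 = (-2695 + 1/(11/24 - 21312)) - 49242880 = (-2695 + 1/(-511477/24)) - 49242880 = (-2695 - 24/511477) - 49242880 = -1378430539/511477 - 49242880 = -25187978964299/511477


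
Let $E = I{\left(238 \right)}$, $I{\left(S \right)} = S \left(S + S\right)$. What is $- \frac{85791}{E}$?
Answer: $- \frac{85791}{113288} \approx -0.75728$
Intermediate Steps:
$I{\left(S \right)} = 2 S^{2}$ ($I{\left(S \right)} = S 2 S = 2 S^{2}$)
$E = 113288$ ($E = 2 \cdot 238^{2} = 2 \cdot 56644 = 113288$)
$- \frac{85791}{E} = - \frac{85791}{113288}$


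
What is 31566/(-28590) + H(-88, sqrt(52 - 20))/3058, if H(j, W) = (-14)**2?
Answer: -7577099/7285685 ≈ -1.0400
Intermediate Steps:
H(j, W) = 196
31566/(-28590) + H(-88, sqrt(52 - 20))/3058 = 31566/(-28590) + 196/3058 = 31566*(-1/28590) + 196*(1/3058) = -5261/4765 + 98/1529 = -7577099/7285685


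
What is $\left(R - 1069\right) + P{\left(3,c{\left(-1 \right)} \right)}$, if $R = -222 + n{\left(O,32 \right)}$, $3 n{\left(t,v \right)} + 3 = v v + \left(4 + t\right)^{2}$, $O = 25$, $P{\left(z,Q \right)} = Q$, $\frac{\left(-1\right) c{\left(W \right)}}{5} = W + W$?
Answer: $- \frac{1981}{3} \approx -660.33$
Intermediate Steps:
$c{\left(W \right)} = - 10 W$ ($c{\left(W \right)} = - 5 \left(W + W\right) = - 5 \cdot 2 W = - 10 W$)
$n{\left(t,v \right)} = -1 + \frac{v^{2}}{3} + \frac{\left(4 + t\right)^{2}}{3}$ ($n{\left(t,v \right)} = -1 + \frac{v v + \left(4 + t\right)^{2}}{3} = -1 + \frac{v^{2} + \left(4 + t\right)^{2}}{3} = -1 + \left(\frac{v^{2}}{3} + \frac{\left(4 + t\right)^{2}}{3}\right) = -1 + \frac{v^{2}}{3} + \frac{\left(4 + t\right)^{2}}{3}$)
$R = \frac{1196}{3}$ ($R = -222 + \left(-1 + \frac{32^{2}}{3} + \frac{\left(4 + 25\right)^{2}}{3}\right) = -222 + \left(-1 + \frac{1}{3} \cdot 1024 + \frac{29^{2}}{3}\right) = -222 + \left(-1 + \frac{1024}{3} + \frac{1}{3} \cdot 841\right) = -222 + \left(-1 + \frac{1024}{3} + \frac{841}{3}\right) = -222 + \frac{1862}{3} = \frac{1196}{3} \approx 398.67$)
$\left(R - 1069\right) + P{\left(3,c{\left(-1 \right)} \right)} = \left(\frac{1196}{3} - 1069\right) - -10 = - \frac{2011}{3} + 10 = - \frac{1981}{3}$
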